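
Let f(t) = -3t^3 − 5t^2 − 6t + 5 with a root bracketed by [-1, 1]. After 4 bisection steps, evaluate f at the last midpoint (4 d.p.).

m = 0, f(m) = 5 (+); new bracket [0, 1]
m = 0.5, f(m) = 0.375 (+); new bracket [0.5, 1]
m = 0.75, f(m) = -3.578125 (−); new bracket [0.5, 0.75]
m = 0.625, f(m) = -1.4355 (−); new bracket [0.5, 0.625]

-1.4355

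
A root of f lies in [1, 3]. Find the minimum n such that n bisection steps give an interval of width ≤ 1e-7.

25

Width after n steps is 2/2^n. Need 2^n ≥ 2/1e-7 = 20000000.
2^24 = 16777216 < 20000000 ≤ 2^25 = 33554432, so n = 25.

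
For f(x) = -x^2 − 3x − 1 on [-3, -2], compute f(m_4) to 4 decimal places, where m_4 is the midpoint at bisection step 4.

0.1211

f(-2.5) = 0.25 > 0, so the root lies in [-3, -2.5]
f(-2.75) = -0.3125 < 0, so the root lies in [-2.75, -2.5]
f(-2.625) = -0.015625 < 0, so the root lies in [-2.625, -2.5]
f(-2.5625) = 0.1211 > 0, so the root lies in [-2.625, -2.5625]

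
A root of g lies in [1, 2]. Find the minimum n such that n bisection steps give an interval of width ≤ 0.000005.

Width after n steps is 1/2^n. Need 2^n ≥ 1/0.000005 = 200000.
2^17 = 131072 < 200000 ≤ 2^18 = 262144, so n = 18.

18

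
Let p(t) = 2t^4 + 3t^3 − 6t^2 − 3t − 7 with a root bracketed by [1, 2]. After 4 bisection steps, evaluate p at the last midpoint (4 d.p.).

midpoint 1.5: p = -4.75 < 0 → [1.5, 2]
midpoint 1.75: p = 4.210938 > 0 → [1.5, 1.75]
midpoint 1.625: p = -0.899902 < 0 → [1.625, 1.75]
midpoint 1.6875: p = 1.4861 > 0 → [1.625, 1.6875]

1.4861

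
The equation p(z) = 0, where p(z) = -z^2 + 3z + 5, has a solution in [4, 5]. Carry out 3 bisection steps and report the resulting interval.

p(4.5) = -1.75 < 0, so the root lies in [4, 4.5]
p(4.25) = -0.3125 < 0, so the root lies in [4, 4.25]
p(4.125) = 0.359375 > 0, so the root lies in [4.125, 4.25]

[4.125, 4.25]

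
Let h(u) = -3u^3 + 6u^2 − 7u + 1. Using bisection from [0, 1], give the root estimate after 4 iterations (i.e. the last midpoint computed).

0.1875

midpoint 0.5: h = -1.375 < 0 → [0, 0.5]
midpoint 0.25: h = -0.421875 < 0 → [0, 0.25]
midpoint 0.125: h = 0.212891 > 0 → [0.125, 0.25]
midpoint 0.1875: h = -0.1213 < 0 → [0.125, 0.1875]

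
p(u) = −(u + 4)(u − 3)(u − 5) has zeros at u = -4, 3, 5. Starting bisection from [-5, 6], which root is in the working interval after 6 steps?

midpoint 0.5: p = -50.625 < 0 → [-5, 0.5]
midpoint -2.25: p = -66.609375 < 0 → [-5, -2.25]
midpoint -3.625: p = -21.427734 < 0 → [-5, -3.625]
midpoint -4.3125: p = 21.2805 > 0 → [-4.3125, -3.625]
midpoint -3.96875: p = -1.9532 < 0 → [-4.3125, -3.96875]
midpoint -4.140625: p = 9.1786 > 0 → [-4.140625, -3.96875]

-4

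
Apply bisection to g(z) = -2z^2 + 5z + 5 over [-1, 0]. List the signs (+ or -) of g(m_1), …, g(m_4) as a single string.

g(-0.5) = 2 > 0, so the root lies in [-1, -0.5]
g(-0.75) = 0.125 > 0, so the root lies in [-1, -0.75]
g(-0.875) = -0.90625 < 0, so the root lies in [-0.875, -0.75]
g(-0.8125) = -0.3828 < 0, so the root lies in [-0.8125, -0.75]

++--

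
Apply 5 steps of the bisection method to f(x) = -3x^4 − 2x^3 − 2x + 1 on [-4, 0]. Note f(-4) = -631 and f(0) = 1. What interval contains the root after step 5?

[-1.375, -1.25]

m = -2, f(m) = -27 (−); new bracket [-2, 0]
m = -1, f(m) = 2 (+); new bracket [-2, -1]
m = -1.5, f(m) = -4.4375 (−); new bracket [-1.5, -1]
m = -1.25, f(m) = 0.082 (+); new bracket [-1.5, -1.25]
m = -1.375, f(m) = -1.7742 (−); new bracket [-1.375, -1.25]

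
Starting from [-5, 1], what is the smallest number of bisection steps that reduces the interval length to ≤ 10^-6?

Width after n steps is 6/2^n. Need 2^n ≥ 6/10^-6 = 6000000.
2^22 = 4194304 < 6000000 ≤ 2^23 = 8388608, so n = 23.

23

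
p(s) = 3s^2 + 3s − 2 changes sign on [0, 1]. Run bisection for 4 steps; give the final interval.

p(0.5) = 0.25 > 0, so the root lies in [0, 0.5]
p(0.25) = -1.0625 < 0, so the root lies in [0.25, 0.5]
p(0.375) = -0.453125 < 0, so the root lies in [0.375, 0.5]
p(0.4375) = -0.1133 < 0, so the root lies in [0.4375, 0.5]

[0.4375, 0.5]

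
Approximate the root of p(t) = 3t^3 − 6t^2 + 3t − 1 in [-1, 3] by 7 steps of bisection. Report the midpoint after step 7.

midpoint 1: p = -1 < 0 → [1, 3]
midpoint 2: p = 5 > 0 → [1, 2]
midpoint 1.5: p = 0.125 > 0 → [1, 1.5]
midpoint 1.25: p = -0.7656 < 0 → [1.25, 1.5]
midpoint 1.375: p = -0.4199 < 0 → [1.375, 1.5]
midpoint 1.4375: p = -0.1746 < 0 → [1.4375, 1.5]
midpoint 1.46875: p = -0.0318 < 0 → [1.46875, 1.5]

1.46875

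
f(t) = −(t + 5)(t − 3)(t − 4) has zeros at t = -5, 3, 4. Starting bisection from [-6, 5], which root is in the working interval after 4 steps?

t = -0.5 gives f = -70.875, negative; keep [-6, -0.5]
t = -3.25 gives f = -79.296875, negative; keep [-6, -3.25]
t = -4.625 gives f = -24.662109, negative; keep [-6, -4.625]
t = -5.3125 gives f = 24.1907, positive; keep [-5.3125, -4.625]

-5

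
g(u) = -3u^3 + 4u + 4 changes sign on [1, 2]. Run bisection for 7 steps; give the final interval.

[1.4921875, 1.5]

midpoint 1.5: g = -0.125 < 0 → [1, 1.5]
midpoint 1.25: g = 3.140625 > 0 → [1.25, 1.5]
midpoint 1.375: g = 1.701172 > 0 → [1.375, 1.5]
midpoint 1.4375: g = 0.8386 > 0 → [1.4375, 1.5]
midpoint 1.46875: g = 0.3697 > 0 → [1.46875, 1.5]
midpoint 1.484375: g = 0.1256 > 0 → [1.484375, 1.5]
midpoint 1.4921875: g = 0.0011 > 0 → [1.4921875, 1.5]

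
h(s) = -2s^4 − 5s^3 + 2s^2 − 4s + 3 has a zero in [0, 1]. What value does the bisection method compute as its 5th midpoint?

s = 0.5 gives h = 0.75, positive; keep [0.5, 1]
s = 0.75 gives h = -1.617188, negative; keep [0.5, 0.75]
s = 0.625 gives h = -0.244629, negative; keep [0.5, 0.625]
s = 0.5625 gives h = 0.2927, positive; keep [0.5625, 0.625]
s = 0.59375 gives h = 0.0349, positive; keep [0.59375, 0.625]

0.59375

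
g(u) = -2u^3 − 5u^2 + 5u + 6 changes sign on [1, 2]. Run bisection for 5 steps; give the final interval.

m = 1.5, g(m) = -4.5 (−); new bracket [1, 1.5]
m = 1.25, g(m) = 0.53125 (+); new bracket [1.25, 1.5]
m = 1.375, g(m) = -1.777344 (−); new bracket [1.25, 1.375]
m = 1.3125, g(m) = -0.5728 (−); new bracket [1.25, 1.3125]
m = 1.28125, g(m) = -0.0084 (−); new bracket [1.25, 1.28125]

[1.25, 1.28125]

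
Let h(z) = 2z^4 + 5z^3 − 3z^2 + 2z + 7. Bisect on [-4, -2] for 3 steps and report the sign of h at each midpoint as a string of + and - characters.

m = -3, h(m) = 1 (+); new bracket [-3, -2]
m = -2.5, h(m) = -16.75 (−); new bracket [-3, -2.5]
m = -2.75, h(m) = -10.789062 (−); new bracket [-3, -2.75]

+--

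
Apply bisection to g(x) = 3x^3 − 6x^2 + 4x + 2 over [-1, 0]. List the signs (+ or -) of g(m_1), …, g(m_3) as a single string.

x = -0.5 gives g = -1.875, negative; keep [-0.5, 0]
x = -0.25 gives g = 0.578125, positive; keep [-0.5, -0.25]
x = -0.375 gives g = -0.501953, negative; keep [-0.375, -0.25]

-+-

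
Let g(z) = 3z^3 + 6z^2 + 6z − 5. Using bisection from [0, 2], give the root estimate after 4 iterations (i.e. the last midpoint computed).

0.625

g(1) = 10 > 0, so the root lies in [0, 1]
g(0.5) = -0.125 < 0, so the root lies in [0.5, 1]
g(0.75) = 4.140625 > 0, so the root lies in [0.5, 0.75]
g(0.625) = 1.8262 > 0, so the root lies in [0.5, 0.625]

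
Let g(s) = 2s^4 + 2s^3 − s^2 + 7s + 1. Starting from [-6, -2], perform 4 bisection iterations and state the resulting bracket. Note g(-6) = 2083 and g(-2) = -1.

[-2.25, -2]

s = -4 gives g = 341, positive; keep [-4, -2]
s = -3 gives g = 79, positive; keep [-3, -2]
s = -2.5 gives g = 24.125, positive; keep [-2.5, -2]
s = -2.25 gives g = 8.6641, positive; keep [-2.25, -2]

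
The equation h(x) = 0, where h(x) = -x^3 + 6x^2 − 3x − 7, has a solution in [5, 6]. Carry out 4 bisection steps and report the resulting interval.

[5.125, 5.1875]

x = 5.5 gives h = -8.375, negative; keep [5, 5.5]
x = 5.25 gives h = -2.078125, negative; keep [5, 5.25]
x = 5.125 gives h = 0.607422, positive; keep [5.125, 5.25]
x = 5.1875 gives h = -0.698, negative; keep [5.125, 5.1875]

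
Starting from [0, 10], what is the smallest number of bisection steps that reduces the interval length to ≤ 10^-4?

17

Width after n steps is 10/2^n. Need 2^n ≥ 10/10^-4 = 100000.
2^16 = 65536 < 100000 ≤ 2^17 = 131072, so n = 17.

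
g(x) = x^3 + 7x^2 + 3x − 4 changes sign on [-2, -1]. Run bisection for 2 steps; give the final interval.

midpoint -1.5: g = 3.875 > 0 → [-1.5, -1]
midpoint -1.25: g = 1.234375 > 0 → [-1.25, -1]

[-1.25, -1]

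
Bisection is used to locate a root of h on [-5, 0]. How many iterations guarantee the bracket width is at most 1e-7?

Width after n steps is 5/2^n. Need 2^n ≥ 5/1e-7 = 50000000.
2^25 = 33554432 < 50000000 ≤ 2^26 = 67108864, so n = 26.

26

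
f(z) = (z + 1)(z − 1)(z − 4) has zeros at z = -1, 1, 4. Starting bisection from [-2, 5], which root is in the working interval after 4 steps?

m = 1.5, f(m) = -3.125 (−); new bracket [1.5, 5]
m = 3.25, f(m) = -7.171875 (−); new bracket [3.25, 5]
m = 4.125, f(m) = 2.001953 (+); new bracket [3.25, 4.125]
m = 3.6875, f(m) = -3.9368 (−); new bracket [3.6875, 4.125]

4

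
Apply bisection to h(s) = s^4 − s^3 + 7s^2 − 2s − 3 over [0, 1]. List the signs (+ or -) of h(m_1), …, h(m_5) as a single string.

s = 0.5 gives h = -2.3125, negative; keep [0.5, 1]
s = 0.75 gives h = -0.667969, negative; keep [0.75, 1]
s = 0.875 gives h = 0.525635, positive; keep [0.75, 0.875]
s = 0.8125 gives h = -0.1045, negative; keep [0.8125, 0.875]
s = 0.84375 gives h = 0.202, positive; keep [0.8125, 0.84375]

--+-+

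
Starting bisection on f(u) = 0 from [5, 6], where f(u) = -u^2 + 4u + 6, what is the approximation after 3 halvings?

5.125

midpoint 5.5: f = -2.25 < 0 → [5, 5.5]
midpoint 5.25: f = -0.5625 < 0 → [5, 5.25]
midpoint 5.125: f = 0.234375 > 0 → [5.125, 5.25]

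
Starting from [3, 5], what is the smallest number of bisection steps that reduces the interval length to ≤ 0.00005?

16

Width after n steps is 2/2^n. Need 2^n ≥ 2/0.00005 = 40000.
2^15 = 32768 < 40000 ≤ 2^16 = 65536, so n = 16.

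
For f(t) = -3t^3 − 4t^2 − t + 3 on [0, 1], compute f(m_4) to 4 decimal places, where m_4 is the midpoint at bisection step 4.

-0.5530

t = 0.5 gives f = 1.125, positive; keep [0.5, 1]
t = 0.75 gives f = -1.265625, negative; keep [0.5, 0.75]
t = 0.625 gives f = 0.080078, positive; keep [0.625, 0.75]
t = 0.6875 gives f = -0.553, negative; keep [0.625, 0.6875]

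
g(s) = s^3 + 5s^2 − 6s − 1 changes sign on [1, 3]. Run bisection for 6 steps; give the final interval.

g(2) = 15 > 0, so the root lies in [1, 2]
g(1.5) = 4.625 > 0, so the root lies in [1, 1.5]
g(1.25) = 1.265625 > 0, so the root lies in [1, 1.25]
g(1.125) = 0.002 > 0, so the root lies in [1, 1.125]
g(1.0625) = -0.531 < 0, so the root lies in [1.0625, 1.125]
g(1.09375) = -0.2726 < 0, so the root lies in [1.09375, 1.125]

[1.09375, 1.125]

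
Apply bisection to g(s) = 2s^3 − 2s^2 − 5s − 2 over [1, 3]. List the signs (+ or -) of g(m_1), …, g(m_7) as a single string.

-+-++-+

g(2) = -4 < 0, so the root lies in [2, 3]
g(2.5) = 4.25 > 0, so the root lies in [2, 2.5]
g(2.25) = -0.59375 < 0, so the root lies in [2.25, 2.5]
g(2.375) = 1.6367 > 0, so the root lies in [2.25, 2.375]
g(2.3125) = 0.4751 > 0, so the root lies in [2.25, 2.3125]
g(2.28125) = -0.0707 < 0, so the root lies in [2.28125, 2.3125]
g(2.296875) = 0.1993 > 0, so the root lies in [2.28125, 2.296875]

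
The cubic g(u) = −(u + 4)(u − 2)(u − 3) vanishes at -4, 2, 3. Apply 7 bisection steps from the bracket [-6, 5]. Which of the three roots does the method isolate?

-4

g(-0.5) = -30.625 < 0, so the root lies in [-6, -0.5]
g(-3.25) = -24.609375 < 0, so the root lies in [-6, -3.25]
g(-4.625) = 31.572266 > 0, so the root lies in [-4.625, -3.25]
g(-3.9375) = -2.5745 < 0, so the root lies in [-4.625, -3.9375]
g(-4.28125) = 12.8631 > 0, so the root lies in [-4.28125, -3.9375]
g(-4.109375) = 4.7506 > 0, so the root lies in [-4.109375, -3.9375]
g(-4.0234375) = 0.9915 > 0, so the root lies in [-4.0234375, -3.9375]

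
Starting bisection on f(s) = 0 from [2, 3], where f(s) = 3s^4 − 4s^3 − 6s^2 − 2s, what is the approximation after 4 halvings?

m = 2.5, f(m) = 12.1875 (+); new bracket [2, 2.5]
m = 2.25, f(m) = -3.550781 (−); new bracket [2.25, 2.5]
m = 2.375, f(m) = 3.270264 (+); new bracket [2.25, 2.375]
m = 2.3125, f(m) = -0.3845 (−); new bracket [2.3125, 2.375]

2.3125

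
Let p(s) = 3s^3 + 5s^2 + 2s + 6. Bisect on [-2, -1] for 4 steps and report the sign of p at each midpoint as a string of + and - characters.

+++-

p(-1.5) = 4.125 > 0, so the root lies in [-2, -1.5]
p(-1.75) = 1.734375 > 0, so the root lies in [-2, -1.75]
p(-1.875) = 0.052734 > 0, so the root lies in [-2, -1.875]
p(-1.9375) = -0.925 < 0, so the root lies in [-1.9375, -1.875]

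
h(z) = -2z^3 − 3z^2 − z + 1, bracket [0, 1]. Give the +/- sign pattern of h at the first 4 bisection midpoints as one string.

-++-

h(0.5) = -0.5 < 0, so the root lies in [0, 0.5]
h(0.25) = 0.53125 > 0, so the root lies in [0.25, 0.5]
h(0.375) = 0.097656 > 0, so the root lies in [0.375, 0.5]
h(0.4375) = -0.1792 < 0, so the root lies in [0.375, 0.4375]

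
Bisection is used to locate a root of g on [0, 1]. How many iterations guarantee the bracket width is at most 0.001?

Width after n steps is 1/2^n. Need 2^n ≥ 1/0.001 = 1000.
2^9 = 512 < 1000 ≤ 2^10 = 1024, so n = 10.

10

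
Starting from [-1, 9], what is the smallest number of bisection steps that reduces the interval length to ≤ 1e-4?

17

Width after n steps is 10/2^n. Need 2^n ≥ 10/1e-4 = 100000.
2^16 = 65536 < 100000 ≤ 2^17 = 131072, so n = 17.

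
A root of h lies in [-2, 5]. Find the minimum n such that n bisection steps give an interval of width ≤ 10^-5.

Width after n steps is 7/2^n. Need 2^n ≥ 7/10^-5 = 700000.
2^19 = 524288 < 700000 ≤ 2^20 = 1048576, so n = 20.

20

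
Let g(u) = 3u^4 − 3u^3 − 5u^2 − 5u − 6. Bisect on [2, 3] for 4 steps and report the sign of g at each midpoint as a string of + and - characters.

++--

u = 2.5 gives g = 20.5625, positive; keep [2, 2.5]
u = 2.25 gives g = 0.152344, positive; keep [2, 2.25]
u = 2.125 gives g = -6.817627, negative; keep [2.125, 2.25]
u = 2.1875 gives g = -3.5727, negative; keep [2.1875, 2.25]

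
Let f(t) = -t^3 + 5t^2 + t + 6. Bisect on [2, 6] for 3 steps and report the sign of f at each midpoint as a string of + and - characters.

++-

t = 4 gives f = 26, positive; keep [4, 6]
t = 5 gives f = 11, positive; keep [5, 6]
t = 5.5 gives f = -3.625, negative; keep [5, 5.5]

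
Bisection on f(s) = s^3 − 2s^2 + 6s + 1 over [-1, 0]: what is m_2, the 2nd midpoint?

f(-0.5) = -2.625 < 0, so the root lies in [-0.5, 0]
f(-0.25) = -0.640625 < 0, so the root lies in [-0.25, 0]

-0.25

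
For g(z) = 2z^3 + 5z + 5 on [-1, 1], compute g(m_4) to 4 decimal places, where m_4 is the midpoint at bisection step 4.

m = 0, g(m) = 5 (+); new bracket [-1, 0]
m = -0.5, g(m) = 2.25 (+); new bracket [-1, -0.5]
m = -0.75, g(m) = 0.40625 (+); new bracket [-1, -0.75]
m = -0.875, g(m) = -0.7148 (−); new bracket [-0.875, -0.75]

-0.7148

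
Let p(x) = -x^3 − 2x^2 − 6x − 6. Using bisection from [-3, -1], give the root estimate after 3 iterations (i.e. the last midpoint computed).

x = -2 gives p = 6, positive; keep [-2, -1]
x = -1.5 gives p = 1.875, positive; keep [-1.5, -1]
x = -1.25 gives p = 0.328125, positive; keep [-1.25, -1]

-1.25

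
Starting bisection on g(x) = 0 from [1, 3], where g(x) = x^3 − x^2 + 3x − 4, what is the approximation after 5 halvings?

x = 2 gives g = 6, positive; keep [1, 2]
x = 1.5 gives g = 1.625, positive; keep [1, 1.5]
x = 1.25 gives g = 0.140625, positive; keep [1, 1.25]
x = 1.125 gives g = -0.4668, negative; keep [1.125, 1.25]
x = 1.1875 gives g = -0.1731, negative; keep [1.1875, 1.25]

1.1875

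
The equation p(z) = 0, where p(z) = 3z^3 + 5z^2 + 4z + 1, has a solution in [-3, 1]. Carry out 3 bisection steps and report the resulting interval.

[-0.5, 0]

z = -1 gives p = -1, negative; keep [-1, 1]
z = 0 gives p = 1, positive; keep [-1, 0]
z = -0.5 gives p = -0.125, negative; keep [-0.5, 0]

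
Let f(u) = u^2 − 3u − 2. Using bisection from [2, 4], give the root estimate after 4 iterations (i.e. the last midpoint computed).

m = 3, f(m) = -2 (−); new bracket [3, 4]
m = 3.5, f(m) = -0.25 (−); new bracket [3.5, 4]
m = 3.75, f(m) = 0.8125 (+); new bracket [3.5, 3.75]
m = 3.625, f(m) = 0.2656 (+); new bracket [3.5, 3.625]

3.625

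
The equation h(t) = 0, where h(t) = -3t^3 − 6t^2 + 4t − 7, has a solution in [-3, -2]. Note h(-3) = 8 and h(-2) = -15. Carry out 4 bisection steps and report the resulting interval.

t = -2.5 gives h = -7.625, negative; keep [-3, -2.5]
t = -2.75 gives h = -0.984375, negative; keep [-3, -2.75]
t = -2.875 gives h = 3.197266, positive; keep [-2.875, -2.75]
t = -2.8125 gives h = 1.031, positive; keep [-2.8125, -2.75]

[-2.8125, -2.75]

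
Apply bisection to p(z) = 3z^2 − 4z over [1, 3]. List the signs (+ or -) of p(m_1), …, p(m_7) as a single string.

p(2) = 4 > 0, so the root lies in [1, 2]
p(1.5) = 0.75 > 0, so the root lies in [1, 1.5]
p(1.25) = -0.3125 < 0, so the root lies in [1.25, 1.5]
p(1.375) = 0.1719 > 0, so the root lies in [1.25, 1.375]
p(1.3125) = -0.082 < 0, so the root lies in [1.3125, 1.375]
p(1.34375) = 0.042 > 0, so the root lies in [1.3125, 1.34375]
p(1.328125) = -0.0208 < 0, so the root lies in [1.328125, 1.34375]

++-+-+-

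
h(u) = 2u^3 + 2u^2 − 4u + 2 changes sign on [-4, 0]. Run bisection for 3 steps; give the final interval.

u = -2 gives h = 2, positive; keep [-4, -2]
u = -3 gives h = -22, negative; keep [-3, -2]
u = -2.5 gives h = -6.75, negative; keep [-2.5, -2]

[-2.5, -2]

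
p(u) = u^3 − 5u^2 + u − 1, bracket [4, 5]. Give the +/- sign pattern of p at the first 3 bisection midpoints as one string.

--+

p(4.5) = -6.625 < 0, so the root lies in [4.5, 5]
p(4.75) = -1.890625 < 0, so the root lies in [4.75, 5]
p(4.875) = 0.904297 > 0, so the root lies in [4.75, 4.875]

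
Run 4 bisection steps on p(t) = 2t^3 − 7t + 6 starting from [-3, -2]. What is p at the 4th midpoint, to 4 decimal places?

0.3774

m = -2.5, p(m) = -7.75 (−); new bracket [-2.5, -2]
m = -2.25, p(m) = -1.03125 (−); new bracket [-2.25, -2]
m = -2.125, p(m) = 1.683594 (+); new bracket [-2.25, -2.125]
m = -2.1875, p(m) = 0.3774 (+); new bracket [-2.25, -2.1875]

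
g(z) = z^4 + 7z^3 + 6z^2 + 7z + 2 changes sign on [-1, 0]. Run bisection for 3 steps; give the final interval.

[-0.375, -0.25]

g(-0.5) = -0.8125 < 0, so the root lies in [-0.5, 0]
g(-0.25) = 0.519531 > 0, so the root lies in [-0.5, -0.25]
g(-0.375) = -0.130615 < 0, so the root lies in [-0.375, -0.25]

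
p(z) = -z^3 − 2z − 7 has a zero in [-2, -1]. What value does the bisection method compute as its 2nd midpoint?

z = -1.5 gives p = -0.625, negative; keep [-2, -1.5]
z = -1.75 gives p = 1.859375, positive; keep [-1.75, -1.5]

-1.75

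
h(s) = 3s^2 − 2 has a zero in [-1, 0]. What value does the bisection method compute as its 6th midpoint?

h(-0.5) = -1.25 < 0, so the root lies in [-1, -0.5]
h(-0.75) = -0.3125 < 0, so the root lies in [-1, -0.75]
h(-0.875) = 0.296875 > 0, so the root lies in [-0.875, -0.75]
h(-0.8125) = -0.0195 < 0, so the root lies in [-0.875, -0.8125]
h(-0.84375) = 0.1357 > 0, so the root lies in [-0.84375, -0.8125]
h(-0.828125) = 0.0574 > 0, so the root lies in [-0.828125, -0.8125]

-0.828125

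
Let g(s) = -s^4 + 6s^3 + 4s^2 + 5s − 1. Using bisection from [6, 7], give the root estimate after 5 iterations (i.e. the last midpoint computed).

6.71875

s = 6.5 gives g = 63.1875, positive; keep [6.5, 7]
s = 6.75 gives g = -15.660156, negative; keep [6.5, 6.75]
s = 6.625 gives g = 25.952881, positive; keep [6.625, 6.75]
s = 6.6875 gives g = 5.7087, positive; keep [6.6875, 6.75]
s = 6.71875 gives g = -4.8332, negative; keep [6.6875, 6.71875]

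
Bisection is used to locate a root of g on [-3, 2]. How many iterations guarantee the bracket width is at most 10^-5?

19

Width after n steps is 5/2^n. Need 2^n ≥ 5/10^-5 = 500000.
2^18 = 262144 < 500000 ≤ 2^19 = 524288, so n = 19.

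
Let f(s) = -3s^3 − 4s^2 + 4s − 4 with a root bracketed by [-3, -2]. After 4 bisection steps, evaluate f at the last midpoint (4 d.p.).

f(-2.5) = 7.875 > 0, so the root lies in [-2.5, -2]
f(-2.25) = 0.921875 > 0, so the root lies in [-2.25, -2]
f(-2.125) = -1.775391 < 0, so the root lies in [-2.25, -2.125]
f(-2.1875) = -0.488 < 0, so the root lies in [-2.25, -2.1875]

-0.4880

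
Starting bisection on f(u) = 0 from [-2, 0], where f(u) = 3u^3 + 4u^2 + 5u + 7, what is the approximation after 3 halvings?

-1.25

midpoint -1: f = 3 > 0 → [-2, -1]
midpoint -1.5: f = -1.625 < 0 → [-1.5, -1]
midpoint -1.25: f = 1.140625 > 0 → [-1.5, -1.25]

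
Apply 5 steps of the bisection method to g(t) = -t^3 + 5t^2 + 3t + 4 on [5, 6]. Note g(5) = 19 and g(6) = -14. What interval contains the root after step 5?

[5.625, 5.65625]

g(5.5) = 5.375 > 0, so the root lies in [5.5, 6]
g(5.75) = -3.546875 < 0, so the root lies in [5.5, 5.75]
g(5.625) = 1.099609 > 0, so the root lies in [5.625, 5.75]
g(5.6875) = -1.1765 < 0, so the root lies in [5.625, 5.6875]
g(5.65625) = -0.0268 < 0, so the root lies in [5.625, 5.65625]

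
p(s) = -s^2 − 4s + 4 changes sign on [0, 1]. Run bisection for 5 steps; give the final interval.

s = 0.5 gives p = 1.75, positive; keep [0.5, 1]
s = 0.75 gives p = 0.4375, positive; keep [0.75, 1]
s = 0.875 gives p = -0.265625, negative; keep [0.75, 0.875]
s = 0.8125 gives p = 0.0898, positive; keep [0.8125, 0.875]
s = 0.84375 gives p = -0.0869, negative; keep [0.8125, 0.84375]

[0.8125, 0.84375]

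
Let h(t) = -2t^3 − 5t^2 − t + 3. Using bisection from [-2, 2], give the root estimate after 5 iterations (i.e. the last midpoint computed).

h(0) = 3 > 0, so the root lies in [0, 2]
h(1) = -5 < 0, so the root lies in [0, 1]
h(0.5) = 1 > 0, so the root lies in [0.5, 1]
h(0.75) = -1.4062 < 0, so the root lies in [0.5, 0.75]
h(0.625) = -0.0664 < 0, so the root lies in [0.5, 0.625]

0.625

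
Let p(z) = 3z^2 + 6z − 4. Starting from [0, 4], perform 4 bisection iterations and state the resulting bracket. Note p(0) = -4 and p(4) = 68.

[0.5, 0.75]

midpoint 2: p = 20 > 0 → [0, 2]
midpoint 1: p = 5 > 0 → [0, 1]
midpoint 0.5: p = -0.25 < 0 → [0.5, 1]
midpoint 0.75: p = 2.1875 > 0 → [0.5, 0.75]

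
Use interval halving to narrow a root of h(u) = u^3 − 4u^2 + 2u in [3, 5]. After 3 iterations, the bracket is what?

midpoint 4: h = 8 > 0 → [3, 4]
midpoint 3.5: h = 0.875 > 0 → [3, 3.5]
midpoint 3.25: h = -1.421875 < 0 → [3.25, 3.5]

[3.25, 3.5]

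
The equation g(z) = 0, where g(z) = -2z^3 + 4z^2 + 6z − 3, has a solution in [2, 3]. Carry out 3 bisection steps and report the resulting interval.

midpoint 2.5: g = 5.75 > 0 → [2.5, 3]
midpoint 2.75: g = 2.15625 > 0 → [2.75, 3]
midpoint 2.875: g = -0.214844 < 0 → [2.75, 2.875]

[2.75, 2.875]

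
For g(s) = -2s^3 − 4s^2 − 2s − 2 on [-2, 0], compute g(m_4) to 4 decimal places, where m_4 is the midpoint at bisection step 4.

0.8711

g(-1) = -2 < 0, so the root lies in [-2, -1]
g(-1.5) = -1.25 < 0, so the root lies in [-2, -1.5]
g(-1.75) = -0.03125 < 0, so the root lies in [-2, -1.75]
g(-1.875) = 0.8711 > 0, so the root lies in [-1.875, -1.75]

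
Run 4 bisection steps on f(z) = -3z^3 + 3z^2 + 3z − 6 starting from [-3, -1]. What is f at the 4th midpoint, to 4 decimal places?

-1.3066

f(-2) = 24 > 0, so the root lies in [-2, -1]
f(-1.5) = 6.375 > 0, so the root lies in [-1.5, -1]
f(-1.25) = 0.796875 > 0, so the root lies in [-1.25, -1]
f(-1.125) = -1.3066 < 0, so the root lies in [-1.25, -1.125]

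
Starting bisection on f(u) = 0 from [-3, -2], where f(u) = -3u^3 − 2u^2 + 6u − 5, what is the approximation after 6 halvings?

-2.046875

midpoint -2.5: f = 14.375 > 0 → [-2.5, -2]
midpoint -2.25: f = 5.546875 > 0 → [-2.25, -2]
midpoint -2.125: f = 2.005859 > 0 → [-2.125, -2]
midpoint -2.0625: f = 0.4382 > 0 → [-2.0625, -2]
midpoint -2.03125: f = -0.2968 < 0 → [-2.0625, -2.03125]
midpoint -2.046875: f = 0.0667 > 0 → [-2.046875, -2.03125]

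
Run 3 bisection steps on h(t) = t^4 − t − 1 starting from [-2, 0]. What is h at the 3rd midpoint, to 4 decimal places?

m = -1, h(m) = 1 (+); new bracket [-1, 0]
m = -0.5, h(m) = -0.4375 (−); new bracket [-1, -0.5]
m = -0.75, h(m) = 0.066406 (+); new bracket [-0.75, -0.5]

0.0664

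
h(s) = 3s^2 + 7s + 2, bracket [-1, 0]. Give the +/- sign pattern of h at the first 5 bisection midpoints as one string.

-+-+-

s = -0.5 gives h = -0.75, negative; keep [-0.5, 0]
s = -0.25 gives h = 0.4375, positive; keep [-0.5, -0.25]
s = -0.375 gives h = -0.203125, negative; keep [-0.375, -0.25]
s = -0.3125 gives h = 0.1055, positive; keep [-0.375, -0.3125]
s = -0.34375 gives h = -0.0518, negative; keep [-0.34375, -0.3125]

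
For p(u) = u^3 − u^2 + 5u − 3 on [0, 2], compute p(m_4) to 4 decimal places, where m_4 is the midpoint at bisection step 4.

-0.0215

m = 1, p(m) = 2 (+); new bracket [0, 1]
m = 0.5, p(m) = -0.625 (−); new bracket [0.5, 1]
m = 0.75, p(m) = 0.609375 (+); new bracket [0.5, 0.75]
m = 0.625, p(m) = -0.0215 (−); new bracket [0.625, 0.75]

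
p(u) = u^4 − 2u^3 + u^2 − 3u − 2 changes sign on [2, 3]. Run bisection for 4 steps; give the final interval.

[2.25, 2.3125]

midpoint 2.5: p = 4.5625 > 0 → [2, 2.5]
midpoint 2.25: p = -0.839844 < 0 → [2.25, 2.5]
midpoint 2.375: p = 1.539307 > 0 → [2.25, 2.375]
midpoint 2.3125: p = 0.2747 > 0 → [2.25, 2.3125]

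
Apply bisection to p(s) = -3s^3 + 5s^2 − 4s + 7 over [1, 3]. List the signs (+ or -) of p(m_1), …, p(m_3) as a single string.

-+-

midpoint 2: p = -5 < 0 → [1, 2]
midpoint 1.5: p = 2.125 > 0 → [1.5, 2]
midpoint 1.75: p = -0.765625 < 0 → [1.5, 1.75]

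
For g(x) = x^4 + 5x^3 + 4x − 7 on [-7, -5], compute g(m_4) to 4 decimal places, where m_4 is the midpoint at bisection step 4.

-10.6736

m = -6, g(m) = 185 (+); new bracket [-6, -5]
m = -5.5, g(m) = 54.1875 (+); new bracket [-5.5, -5]
m = -5.25, g(m) = 8.175781 (+); new bracket [-5.25, -5]
m = -5.125, g(m) = -10.6736 (−); new bracket [-5.25, -5.125]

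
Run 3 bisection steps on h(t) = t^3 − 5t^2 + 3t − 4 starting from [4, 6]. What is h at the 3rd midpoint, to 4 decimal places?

t = 5 gives h = 11, positive; keep [4, 5]
t = 4.5 gives h = -0.625, negative; keep [4.5, 5]
t = 4.75 gives h = 4.609375, positive; keep [4.5, 4.75]

4.6094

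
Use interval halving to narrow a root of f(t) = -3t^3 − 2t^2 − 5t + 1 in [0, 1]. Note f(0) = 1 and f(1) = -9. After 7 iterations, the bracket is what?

midpoint 0.5: f = -2.375 < 0 → [0, 0.5]
midpoint 0.25: f = -0.421875 < 0 → [0, 0.25]
midpoint 0.125: f = 0.337891 > 0 → [0.125, 0.25]
midpoint 0.1875: f = -0.0276 < 0 → [0.125, 0.1875]
midpoint 0.15625: f = 0.1585 > 0 → [0.15625, 0.1875]
midpoint 0.171875: f = 0.0663 > 0 → [0.171875, 0.1875]
midpoint 0.1796875: f = 0.0196 > 0 → [0.1796875, 0.1875]

[0.1796875, 0.1875]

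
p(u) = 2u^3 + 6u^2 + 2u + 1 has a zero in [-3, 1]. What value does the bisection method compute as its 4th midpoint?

-2.75

p(-1) = 3 > 0, so the root lies in [-3, -1]
p(-2) = 5 > 0, so the root lies in [-3, -2]
p(-2.5) = 2.25 > 0, so the root lies in [-3, -2.5]
p(-2.75) = -0.7188 < 0, so the root lies in [-2.75, -2.5]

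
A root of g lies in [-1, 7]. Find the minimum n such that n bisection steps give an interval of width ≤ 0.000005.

Width after n steps is 8/2^n. Need 2^n ≥ 8/0.000005 = 1600000.
2^20 = 1048576 < 1600000 ≤ 2^21 = 2097152, so n = 21.

21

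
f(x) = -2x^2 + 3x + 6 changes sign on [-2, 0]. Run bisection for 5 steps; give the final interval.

m = -1, f(m) = 1 (+); new bracket [-2, -1]
m = -1.5, f(m) = -3 (−); new bracket [-1.5, -1]
m = -1.25, f(m) = -0.875 (−); new bracket [-1.25, -1]
m = -1.125, f(m) = 0.0938 (+); new bracket [-1.25, -1.125]
m = -1.1875, f(m) = -0.3828 (−); new bracket [-1.1875, -1.125]

[-1.1875, -1.125]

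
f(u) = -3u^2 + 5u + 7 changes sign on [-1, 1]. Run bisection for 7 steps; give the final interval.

[-0.921875, -0.90625]

m = 0, f(m) = 7 (+); new bracket [-1, 0]
m = -0.5, f(m) = 3.75 (+); new bracket [-1, -0.5]
m = -0.75, f(m) = 1.5625 (+); new bracket [-1, -0.75]
m = -0.875, f(m) = 0.3281 (+); new bracket [-1, -0.875]
m = -0.9375, f(m) = -0.3242 (−); new bracket [-0.9375, -0.875]
m = -0.90625, f(m) = 0.0049 (+); new bracket [-0.9375, -0.90625]
m = -0.921875, f(m) = -0.1589 (−); new bracket [-0.921875, -0.90625]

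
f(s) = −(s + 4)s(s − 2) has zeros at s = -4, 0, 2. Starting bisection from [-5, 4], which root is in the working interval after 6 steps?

-4

s = -0.5 gives f = -4.375, negative; keep [-5, -0.5]
s = -2.75 gives f = -16.328125, negative; keep [-5, -2.75]
s = -3.875 gives f = -2.845703, negative; keep [-5, -3.875]
s = -4.4375 gives f = 12.4978, positive; keep [-4.4375, -3.875]
s = -4.15625 gives f = 3.998, positive; keep [-4.15625, -3.875]
s = -4.015625 gives f = 0.3774, positive; keep [-4.015625, -3.875]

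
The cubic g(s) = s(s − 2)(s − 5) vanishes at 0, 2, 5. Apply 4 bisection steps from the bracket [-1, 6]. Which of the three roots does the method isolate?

s = 2.5 gives g = -3.125, negative; keep [2.5, 6]
s = 4.25 gives g = -7.171875, negative; keep [4.25, 6]
s = 5.125 gives g = 2.001953, positive; keep [4.25, 5.125]
s = 4.6875 gives g = -3.9368, negative; keep [4.6875, 5.125]

5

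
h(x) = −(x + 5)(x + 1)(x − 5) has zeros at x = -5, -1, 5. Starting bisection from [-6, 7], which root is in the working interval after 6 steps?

midpoint 0.5: h = 37.125 > 0 → [0.5, 7]
midpoint 3.75: h = 51.953125 > 0 → [3.75, 7]
midpoint 5.375: h = -24.802734 < 0 → [3.75, 5.375]
midpoint 4.5625: h = 23.2712 > 0 → [4.5625, 5.375]
midpoint 4.96875: h = 1.8594 > 0 → [4.96875, 5.375]
midpoint 5.171875: h = -10.7902 < 0 → [4.96875, 5.171875]

5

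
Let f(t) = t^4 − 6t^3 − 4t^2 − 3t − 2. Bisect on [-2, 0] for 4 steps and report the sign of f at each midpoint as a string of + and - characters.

m = -1, f(m) = 4 (+); new bracket [-1, 0]
m = -0.5, f(m) = -0.6875 (−); new bracket [-1, -0.5]
m = -0.75, f(m) = 0.847656 (+); new bracket [-0.75, -0.5]
m = -0.625, f(m) = -0.0701 (−); new bracket [-0.75, -0.625]

+-+-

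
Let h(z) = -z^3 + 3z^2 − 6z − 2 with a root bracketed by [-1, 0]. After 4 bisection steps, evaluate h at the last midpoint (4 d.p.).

0.1985

midpoint -0.5: h = 1.875 > 0 → [-0.5, 0]
midpoint -0.25: h = -0.296875 < 0 → [-0.5, -0.25]
midpoint -0.375: h = 0.724609 > 0 → [-0.375, -0.25]
midpoint -0.3125: h = 0.1985 > 0 → [-0.3125, -0.25]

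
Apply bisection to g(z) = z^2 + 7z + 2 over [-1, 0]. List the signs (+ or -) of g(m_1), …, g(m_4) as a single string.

midpoint -0.5: g = -1.25 < 0 → [-0.5, 0]
midpoint -0.25: g = 0.3125 > 0 → [-0.5, -0.25]
midpoint -0.375: g = -0.484375 < 0 → [-0.375, -0.25]
midpoint -0.3125: g = -0.0898 < 0 → [-0.3125, -0.25]

-+--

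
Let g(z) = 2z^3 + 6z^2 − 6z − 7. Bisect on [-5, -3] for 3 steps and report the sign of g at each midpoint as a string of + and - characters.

-+-

g(-4) = -15 < 0, so the root lies in [-4, -3]
g(-3.5) = 1.75 > 0, so the root lies in [-4, -3.5]
g(-3.75) = -5.59375 < 0, so the root lies in [-3.75, -3.5]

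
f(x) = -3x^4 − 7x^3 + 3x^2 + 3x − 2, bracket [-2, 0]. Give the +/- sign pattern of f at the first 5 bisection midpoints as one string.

x = -1 gives f = 2, positive; keep [-1, 0]
x = -0.5 gives f = -2.0625, negative; keep [-1, -0.5]
x = -0.75 gives f = -0.558594, negative; keep [-1, -0.75]
x = -0.875 gives f = 0.6028, positive; keep [-0.875, -0.75]
x = -0.8125 gives f = -0.0098, negative; keep [-0.875, -0.8125]

+--+-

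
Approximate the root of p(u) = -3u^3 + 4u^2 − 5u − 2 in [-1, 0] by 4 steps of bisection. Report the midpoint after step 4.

-0.3125

m = -0.5, p(m) = 1.875 (+); new bracket [-0.5, 0]
m = -0.25, p(m) = -0.453125 (−); new bracket [-0.5, -0.25]
m = -0.375, p(m) = 0.595703 (+); new bracket [-0.375, -0.25]
m = -0.3125, p(m) = 0.0447 (+); new bracket [-0.3125, -0.25]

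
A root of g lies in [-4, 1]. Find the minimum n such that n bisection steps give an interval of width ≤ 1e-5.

Width after n steps is 5/2^n. Need 2^n ≥ 5/1e-5 = 500000.
2^18 = 262144 < 500000 ≤ 2^19 = 524288, so n = 19.

19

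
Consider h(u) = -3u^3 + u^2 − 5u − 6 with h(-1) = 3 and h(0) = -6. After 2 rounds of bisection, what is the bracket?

m = -0.5, h(m) = -2.875 (−); new bracket [-1, -0.5]
m = -0.75, h(m) = -0.421875 (−); new bracket [-1, -0.75]

[-1, -0.75]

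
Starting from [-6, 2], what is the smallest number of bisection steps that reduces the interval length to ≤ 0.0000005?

24

Width after n steps is 8/2^n. Need 2^n ≥ 8/0.0000005 = 16000000.
2^23 = 8388608 < 16000000 ≤ 2^24 = 16777216, so n = 24.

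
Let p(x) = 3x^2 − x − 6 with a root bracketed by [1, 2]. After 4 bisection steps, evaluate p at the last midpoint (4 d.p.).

p(1.5) = -0.75 < 0, so the root lies in [1.5, 2]
p(1.75) = 1.4375 > 0, so the root lies in [1.5, 1.75]
p(1.625) = 0.296875 > 0, so the root lies in [1.5, 1.625]
p(1.5625) = -0.2383 < 0, so the root lies in [1.5625, 1.625]

-0.2383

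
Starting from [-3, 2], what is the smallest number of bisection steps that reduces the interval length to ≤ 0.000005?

20

Width after n steps is 5/2^n. Need 2^n ≥ 5/0.000005 = 1000000.
2^19 = 524288 < 1000000 ≤ 2^20 = 1048576, so n = 20.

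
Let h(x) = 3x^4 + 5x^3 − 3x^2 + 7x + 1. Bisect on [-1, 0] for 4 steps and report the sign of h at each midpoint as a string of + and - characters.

midpoint -0.5: h = -3.6875 < 0 → [-0.5, 0]
midpoint -0.25: h = -1.003906 < 0 → [-0.25, 0]
midpoint -0.125: h = 0.069092 > 0 → [-0.25, -0.125]
midpoint -0.1875: h = -0.4472 < 0 → [-0.1875, -0.125]

--+-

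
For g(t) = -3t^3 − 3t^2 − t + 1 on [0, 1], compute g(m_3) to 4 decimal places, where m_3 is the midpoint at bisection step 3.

g(0.5) = -0.625 < 0, so the root lies in [0, 0.5]
g(0.25) = 0.515625 > 0, so the root lies in [0.25, 0.5]
g(0.375) = 0.044922 > 0, so the root lies in [0.375, 0.5]

0.0449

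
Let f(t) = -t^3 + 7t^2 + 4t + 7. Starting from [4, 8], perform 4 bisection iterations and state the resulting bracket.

[7.5, 7.75]

midpoint 6: f = 67 > 0 → [6, 8]
midpoint 7: f = 35 > 0 → [7, 8]
midpoint 7.5: f = 8.875 > 0 → [7.5, 8]
midpoint 7.75: f = -7.0469 < 0 → [7.5, 7.75]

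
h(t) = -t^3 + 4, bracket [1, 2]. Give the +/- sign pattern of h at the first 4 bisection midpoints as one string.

h(1.5) = 0.625 > 0, so the root lies in [1.5, 2]
h(1.75) = -1.359375 < 0, so the root lies in [1.5, 1.75]
h(1.625) = -0.291016 < 0, so the root lies in [1.5, 1.625]
h(1.5625) = 0.1853 > 0, so the root lies in [1.5625, 1.625]

+--+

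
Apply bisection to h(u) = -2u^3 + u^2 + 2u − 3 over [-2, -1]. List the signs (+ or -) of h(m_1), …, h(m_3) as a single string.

+-+

h(-1.5) = 3 > 0, so the root lies in [-1.5, -1]
h(-1.25) = -0.03125 < 0, so the root lies in [-1.5, -1.25]
h(-1.375) = 1.339844 > 0, so the root lies in [-1.375, -1.25]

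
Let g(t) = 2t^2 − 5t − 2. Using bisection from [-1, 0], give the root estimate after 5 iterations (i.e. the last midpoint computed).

-0.34375

g(-0.5) = 1 > 0, so the root lies in [-0.5, 0]
g(-0.25) = -0.625 < 0, so the root lies in [-0.5, -0.25]
g(-0.375) = 0.15625 > 0, so the root lies in [-0.375, -0.25]
g(-0.3125) = -0.2422 < 0, so the root lies in [-0.375, -0.3125]
g(-0.34375) = -0.0449 < 0, so the root lies in [-0.375, -0.34375]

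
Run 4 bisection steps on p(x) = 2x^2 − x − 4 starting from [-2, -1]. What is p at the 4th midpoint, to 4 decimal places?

0.0078

m = -1.5, p(m) = 2 (+); new bracket [-1.5, -1]
m = -1.25, p(m) = 0.375 (+); new bracket [-1.25, -1]
m = -1.125, p(m) = -0.34375 (−); new bracket [-1.25, -1.125]
m = -1.1875, p(m) = 0.0078 (+); new bracket [-1.1875, -1.125]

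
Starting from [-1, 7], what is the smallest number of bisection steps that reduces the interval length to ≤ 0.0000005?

Width after n steps is 8/2^n. Need 2^n ≥ 8/0.0000005 = 16000000.
2^23 = 8388608 < 16000000 ≤ 2^24 = 16777216, so n = 24.

24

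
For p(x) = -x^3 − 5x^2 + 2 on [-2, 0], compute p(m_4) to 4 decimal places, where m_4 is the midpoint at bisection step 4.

0.2910

midpoint -1: p = -2 < 0 → [-1, 0]
midpoint -0.5: p = 0.875 > 0 → [-1, -0.5]
midpoint -0.75: p = -0.390625 < 0 → [-0.75, -0.5]
midpoint -0.625: p = 0.291 > 0 → [-0.75, -0.625]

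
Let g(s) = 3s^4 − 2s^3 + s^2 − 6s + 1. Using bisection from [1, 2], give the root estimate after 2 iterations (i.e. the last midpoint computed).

g(1.5) = 2.6875 > 0, so the root lies in [1, 1.5]
g(1.25) = -1.519531 < 0, so the root lies in [1.25, 1.5]

1.25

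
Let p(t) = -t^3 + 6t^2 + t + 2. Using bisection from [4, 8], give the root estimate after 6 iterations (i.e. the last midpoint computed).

6.1875

p(6) = 8 > 0, so the root lies in [6, 8]
p(7) = -40 < 0, so the root lies in [6, 7]
p(6.5) = -12.625 < 0, so the root lies in [6, 6.5]
p(6.25) = -1.5156 < 0, so the root lies in [6, 6.25]
p(6.125) = 3.4355 > 0, so the root lies in [6.125, 6.25]
p(6.1875) = 1.009 > 0, so the root lies in [6.1875, 6.25]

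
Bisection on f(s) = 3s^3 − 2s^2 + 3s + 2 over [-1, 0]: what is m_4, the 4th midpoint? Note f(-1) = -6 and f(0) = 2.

m = -0.5, f(m) = -0.375 (−); new bracket [-0.5, 0]
m = -0.25, f(m) = 1.078125 (+); new bracket [-0.5, -0.25]
m = -0.375, f(m) = 0.435547 (+); new bracket [-0.5, -0.375]
m = -0.4375, f(m) = 0.0535 (+); new bracket [-0.5, -0.4375]

-0.4375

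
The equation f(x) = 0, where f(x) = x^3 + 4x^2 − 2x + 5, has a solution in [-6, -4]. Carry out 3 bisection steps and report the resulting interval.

[-4.75, -4.5]

f(-5) = -10 < 0, so the root lies in [-5, -4]
f(-4.5) = 3.875 > 0, so the root lies in [-5, -4.5]
f(-4.75) = -2.421875 < 0, so the root lies in [-4.75, -4.5]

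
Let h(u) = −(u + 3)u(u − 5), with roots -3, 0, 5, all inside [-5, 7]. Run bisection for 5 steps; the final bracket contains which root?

h(1) = 16 > 0, so the root lies in [1, 7]
h(4) = 28 > 0, so the root lies in [4, 7]
h(5.5) = -23.375 < 0, so the root lies in [4, 5.5]
h(4.75) = 9.2031 > 0, so the root lies in [4.75, 5.5]
h(5.125) = -5.2051 < 0, so the root lies in [4.75, 5.125]

5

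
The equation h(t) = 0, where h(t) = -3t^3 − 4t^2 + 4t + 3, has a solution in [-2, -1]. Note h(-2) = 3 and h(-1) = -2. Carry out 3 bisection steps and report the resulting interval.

m = -1.5, h(m) = -1.875 (−); new bracket [-2, -1.5]
m = -1.75, h(m) = -0.171875 (−); new bracket [-2, -1.75]
m = -1.875, h(m) = 1.212891 (+); new bracket [-1.875, -1.75]

[-1.875, -1.75]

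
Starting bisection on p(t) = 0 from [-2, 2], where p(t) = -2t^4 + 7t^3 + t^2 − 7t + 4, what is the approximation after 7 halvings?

-1.09375

m = 0, p(m) = 4 (+); new bracket [-2, 0]
m = -1, p(m) = 3 (+); new bracket [-2, -1]
m = -1.5, p(m) = -17 (−); new bracket [-1.5, -1]
m = -1.25, p(m) = -4.2422 (−); new bracket [-1.25, -1]
m = -1.125, p(m) = -0.0298 (−); new bracket [-1.125, -1]
m = -1.0625, p(m) = 1.6213 (+); new bracket [-1.125, -1.0625]
m = -1.09375, p(m) = 0.8312 (+); new bracket [-1.125, -1.09375]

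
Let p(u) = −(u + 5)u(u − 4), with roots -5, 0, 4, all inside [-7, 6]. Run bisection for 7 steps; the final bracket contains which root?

p(-0.5) = -10.125 < 0, so the root lies in [-7, -0.5]
p(-3.75) = -36.328125 < 0, so the root lies in [-7, -3.75]
p(-5.375) = 18.896484 > 0, so the root lies in [-5.375, -3.75]
p(-4.5625) = -17.0916 < 0, so the root lies in [-5.375, -4.5625]
p(-4.96875) = -1.3926 < 0, so the root lies in [-5.375, -4.96875]
p(-5.171875) = 8.153 > 0, so the root lies in [-5.171875, -4.96875]
p(-5.0703125) = 3.2336 > 0, so the root lies in [-5.0703125, -4.96875]

-5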